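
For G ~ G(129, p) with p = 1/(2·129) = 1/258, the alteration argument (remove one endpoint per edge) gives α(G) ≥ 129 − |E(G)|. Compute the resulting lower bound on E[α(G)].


E[|E(G)|] = C(129, 2)·p = 8256 · (1/258) = 32.
E[α(G)] ≥ n − E[|E(G)|] = 129 − 32 = 97.
Numerically: ≈ 97.000000.
(This is only a lower bound; the true E[α(G)] may be larger.)

E[α(G)] ≥ 97 ≈ 97.000000.


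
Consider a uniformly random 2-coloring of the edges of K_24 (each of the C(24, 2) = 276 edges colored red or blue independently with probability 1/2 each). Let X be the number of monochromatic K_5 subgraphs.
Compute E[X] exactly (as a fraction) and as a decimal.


Let X = Σ_S X_S over the C(24, 5) = 42504 subsets S of size 5, where X_S = 1 if the K_5 on S is monochromatic.
For a fixed S, the K_5 on S has C(5, 2) = 10 edges. P[all 10 edges red] = (1/2)^10, and likewise for blue, so P[monochromatic] = 2·(1/2)^10 = 2^{1 − 10} = 1/512.
By linearity of expectation: E[X] = C(24, 5) · 2^{1 − 10} = 42504 · 1/512 = 5313/64.
Numerically: E[X] ≈ 83.015625.

E[X] = C(24,5)·2^(1−C(5,2)) = 5313/64 ≈ 83.015625.


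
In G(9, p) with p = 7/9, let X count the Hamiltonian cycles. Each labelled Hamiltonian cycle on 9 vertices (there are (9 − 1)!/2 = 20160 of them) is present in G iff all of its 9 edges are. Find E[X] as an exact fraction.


K_9 has (9 − 1)!/2 = 20160 labelled Hamiltonian cycles.
For each such Hamiltonian cycle H, let X_H = 1 if all 9 edges of H are present in G. Then P[X_H = 1] = p^{9} = (7/9)^{9} = 40353607/387420489.
Summing the indicators: E[X] = Σ_H E[X_H] = 20160 · p^{9} = 20160 · 40353607/387420489 = 90392079680/43046721.
Numerically: E[X] ≈ 2100.

E[X] = 20160 · (7/9)^{9} = 90392079680/43046721 ≈ 2100.


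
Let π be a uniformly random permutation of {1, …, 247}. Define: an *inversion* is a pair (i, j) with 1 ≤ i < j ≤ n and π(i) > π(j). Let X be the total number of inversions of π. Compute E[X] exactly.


Write X = Σ X_I over the C(247, 2) = 30381 pairs i < j, with X_I the indicator of one inversion.
There are 30381 indicators.
For each fixed pair i < j, the values π(i) and π(j) are two distinct elements of {1, …, 247} in uniformly random order; by symmetry P[π(i) > π(j)] = 1/2.
By linearity: E[X] = 30381 · (1/2) = C(247, 2) · (1/2) = 30381/2 = 30381/2 ≈ 15190.500.

E[X] = 30381/2 = 15190.500.


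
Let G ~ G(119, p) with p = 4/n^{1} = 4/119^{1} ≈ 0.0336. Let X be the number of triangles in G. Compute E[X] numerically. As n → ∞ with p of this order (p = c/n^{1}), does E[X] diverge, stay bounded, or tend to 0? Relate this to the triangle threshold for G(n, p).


Number of potential triangles: C(119, 3) = 273819.
Each occurs with probability p³ ≈ (0.0336)³ ≈ 3.79786e-05.
By linearity: E[X] = C(119, 3)·p³ ≈ 273819 · 3.79786e-05 ≈ 10.399.
Here α = 1, so p = 4/n is exactly at the triangle threshold p ~ 1/n. Asymptotically E[X] → c³/6 = 4³/6 = 32/3 ≈ 10.667, a bounded constant. In this regime the triangle count is asymptotically Poisson(c³/6).

E[X] ≈ 10.399; in regime p = Θ(1/n^{1}) E[X] stays bounded (at the triangle threshold p ~ 1/n).


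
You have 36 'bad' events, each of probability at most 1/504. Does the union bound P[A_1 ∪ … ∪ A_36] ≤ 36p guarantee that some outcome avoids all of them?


Union bound: P[∪_{i=1}^{36} A_i] ≤ Σ_i P[A_i] ≤ 36·p = 36·(1/504) = 1/14.
Numerically: 1/14 ≈ 0.0714.
Is 1/14 < 1? YES.
Since P[∪ A_i] ≤ 1/14 < 1, the complement has P[∩ A_i^c] ≥ 1 − 1/14 = 13/14 > 0, so some outcome avoids every A_i.

36·p = 1/14 ≈ 0.0714; existence CERTIFIED by the union bound.


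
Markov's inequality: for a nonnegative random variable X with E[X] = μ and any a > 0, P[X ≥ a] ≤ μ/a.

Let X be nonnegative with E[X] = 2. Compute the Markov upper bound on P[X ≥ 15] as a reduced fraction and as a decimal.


μ = E[X] = 2, a = 15.
Markov: P[X ≥ 15] ≤ μ/a = (2)/15 = 2/15.
Numerically: ≈ 0.1333.
(Since a = 15 > μ = 2.0000, the bound 2/15 is < 1 and informative.)

P[X ≥ 15] ≤ 2/15 ≈ 0.1333.


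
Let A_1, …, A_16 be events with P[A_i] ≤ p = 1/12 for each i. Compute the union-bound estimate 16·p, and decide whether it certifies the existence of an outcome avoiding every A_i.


Union bound: P[∪_{i=1}^{16} A_i] ≤ Σ_i P[A_i] ≤ 16·p = 16·(1/12) = 4/3.
Numerically: 4/3 ≈ 1.333.
Is 4/3 < 1? NO.
Since the bound 4/3 is ≥ 1, the union bound is uninformative here; it does NOT by itself certify existence.

16·p = 4/3 ≈ 1.333; existence NOT certified by the union bound.


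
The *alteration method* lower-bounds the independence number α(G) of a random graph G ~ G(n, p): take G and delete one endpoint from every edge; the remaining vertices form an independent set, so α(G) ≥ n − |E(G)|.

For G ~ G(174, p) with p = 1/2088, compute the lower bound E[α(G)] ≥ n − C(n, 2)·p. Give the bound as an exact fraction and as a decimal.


E[|E(G)|] = C(174, 2)·p = 15051 · (1/2088) = 173/24.
E[α(G)] ≥ n − E[|E(G)|] = 174 − 173/24 = 4003/24.
Numerically: ≈ 166.7917.
(This is only a lower bound; the true E[α(G)] may be larger.)

E[α(G)] ≥ 4003/24 ≈ 166.7917.


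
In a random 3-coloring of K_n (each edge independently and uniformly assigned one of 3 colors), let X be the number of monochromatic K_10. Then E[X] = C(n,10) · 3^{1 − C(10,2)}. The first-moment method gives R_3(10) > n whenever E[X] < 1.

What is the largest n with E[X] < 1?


We need C(n, 10) · 3^{1 − 45} < 1, i.e. C(n, 10) < 3^{45 − 1} = 984770902183611232881.
Check values of n near the boundary:
  n = 570: C(570, 10) = 921524823451961408691; 921524823451961408691 < 984770902183611232881? YES
  n = 571: C(571, 10) = 937951290893172842001; 937951290893172842001 < 984770902183611232881? YES
  n = 572: C(572, 10) = 954640815642161682606; 954640815642161682606 < 984770902183611232881? YES
  n = 573: C(573, 10) = 971597135635805762226; 971597135635805762226 < 984770902183611232881? YES
  n = 574: C(574, 10) = 988824035203816502691; 988824035203816502691 < 984770902183611232881? NO
The largest n with C(n, 10) < 984770902183611232881 is n = 573 (where E[X] = 35985079097622435638/36472996377170786403 ≈ 0.9866225). Hence R_3(10) > 573, i.e. R_3(10) ≥ 574.

Largest n = 573; hence R_3(10) > 573.


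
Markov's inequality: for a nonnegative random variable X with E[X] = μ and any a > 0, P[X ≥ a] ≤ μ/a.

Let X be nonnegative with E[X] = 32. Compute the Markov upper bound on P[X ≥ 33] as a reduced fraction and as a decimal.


μ = E[X] = 32, a = 33.
Markov: P[X ≥ 33] ≤ μ/a = (32)/33 = 32/33.
Numerically: ≈ 0.970.
(Since a = 33 > μ = 32.000, the bound 32/33 is < 1 and informative.)

P[X ≥ 33] ≤ 32/33 ≈ 0.970.


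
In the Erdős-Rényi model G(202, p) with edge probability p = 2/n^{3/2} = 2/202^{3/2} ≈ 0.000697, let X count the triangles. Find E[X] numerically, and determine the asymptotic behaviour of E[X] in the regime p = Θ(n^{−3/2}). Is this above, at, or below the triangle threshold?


Number of potential triangles: C(202, 3) = 1353400.
Each occurs with probability p³ ≈ (0.000697)³ ≈ 3.38072e-10.
By linearity: E[X] = C(202, 3)·p³ ≈ 1353400 · 3.38072e-10 ≈ 0.000.
Since α = 3/2 > 1, p = c/n^{3/2} = o(1/n) is below the triangle threshold p ~ 1/n. Asymptotically E[X] ~ (c³/6)·n^{3(1−α)} = (2³/6)·n^{-1.5} → 0, so by Markov's inequality G has no triangles w.h.p.

E[X] ≈ 0.000; in regime p = Θ(1/n^{3/2}) E[X] tends to 0 (below the triangle threshold p ~ 1/n).


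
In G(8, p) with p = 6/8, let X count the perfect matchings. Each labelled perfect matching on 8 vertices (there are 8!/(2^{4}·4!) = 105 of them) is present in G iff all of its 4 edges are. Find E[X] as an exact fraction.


K_8 has 8!/(2^{4}·4!) = 105 labelled perfect matchings.
For each such perfect matching H, let X_H = 1 if all 4 edges of H are present in G. Then P[X_H = 1] = p^{4} = (3/4)^{4} = 81/256.
By linearity: E[X] = Σ_H E[X_H] = 105 · p^{4} = 105 · 81/256 = 8505/256.
Numerically: E[X] ≈ 33.2.

E[X] = 105 · (3/4)^{4} = 8505/256 ≈ 33.2.


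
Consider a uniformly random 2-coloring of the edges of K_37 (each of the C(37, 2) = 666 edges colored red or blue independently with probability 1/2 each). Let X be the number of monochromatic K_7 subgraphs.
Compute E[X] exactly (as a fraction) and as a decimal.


Let X = Σ_S X_S over the C(37, 7) = 10295472 subsets S of size 7, where X_S = 1 if the K_7 on S is monochromatic.
For a fixed S, the K_7 on S has C(7, 2) = 21 edges. P[all 21 edges red] = (1/2)^21, and likewise for blue, so P[monochromatic] = 2·(1/2)^21 = 2^{1 − 21} = 1/1048576.
By linearity of expectation: E[X] = C(37, 7) · 2^{1 − 21} = 10295472 · 1/1048576 = 643467/65536.
Numerically: E[X] ≈ 9.819.

E[X] = C(37,7)·2^(1−C(7,2)) = 643467/65536 ≈ 9.819.


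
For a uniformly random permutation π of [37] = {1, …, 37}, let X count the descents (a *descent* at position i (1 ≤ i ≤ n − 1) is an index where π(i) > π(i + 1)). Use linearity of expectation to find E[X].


Write X = Σ X_I over i = 1, …, 36, with X_I the indicator of one descent.
There are 36 indicators.
For each fixed i, the pair (π(i), π(i+1)) is a uniformly random ordered pair of distinct values from {1, …, 37}; by symmetry P[π(i) > π(i+1)] = 1/2.
By linearity: E[X] = 36 · (1/2) = (37 − 1) · (1/2) = 18 ≈ 18.000000.

E[X] = 18 = 18.000000.


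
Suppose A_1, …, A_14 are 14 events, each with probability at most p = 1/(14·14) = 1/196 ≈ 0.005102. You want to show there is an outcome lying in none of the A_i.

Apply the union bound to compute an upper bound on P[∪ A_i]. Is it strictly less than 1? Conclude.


Union bound: P[∪_{i=1}^{14} A_i] ≤ Σ_i P[A_i] ≤ 14·p = 14·(1/196) = 1/14.
Numerically: 1/14 ≈ 0.071429.
Is 1/14 < 1? YES.
Since P[∪ A_i] ≤ 1/14 < 1, the complement has P[∩ A_i^c] ≥ 1 − 1/14 = 13/14 > 0, so some outcome avoids every A_i.

14·p = 1/14 ≈ 0.071429; existence CERTIFIED by the union bound.


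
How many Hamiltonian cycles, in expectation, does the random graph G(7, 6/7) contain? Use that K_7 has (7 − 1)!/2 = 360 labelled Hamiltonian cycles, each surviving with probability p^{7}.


K_7 has (7 − 1)!/2 = 360 labelled Hamiltonian cycles.
For each such Hamiltonian cycle H, let X_H = 1 if all 7 edges of H are present in G. Then P[X_H = 1] = p^{7} = (6/7)^{7} = 279936/823543.
By linearity: E[X] = Σ_H E[X_H] = 360 · p^{7} = 360 · 279936/823543 = 100776960/823543.
Numerically: E[X] ≈ 122.

E[X] = 360 · (6/7)^{7} = 100776960/823543 ≈ 122.


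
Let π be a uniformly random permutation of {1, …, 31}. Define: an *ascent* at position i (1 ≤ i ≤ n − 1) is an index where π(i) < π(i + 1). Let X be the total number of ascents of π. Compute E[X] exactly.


Write X = Σ X_I over i = 1, …, 30, with X_I the indicator of one ascent.
There are 30 indicators.
For each fixed i, the pair (π(i), π(i+1)) is a uniformly random ordered pair of distinct values from {1, …, 31}; by symmetry P[π(i) < π(i+1)] = 1/2.
By linearity: E[X] = 30 · (1/2) = (31 − 1) · (1/2) = 15 ≈ 15.000000.

E[X] = 15 = 15.000000.


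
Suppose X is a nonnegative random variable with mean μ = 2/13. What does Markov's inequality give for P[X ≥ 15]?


μ = E[X] = 2/13, a = 15.
Markov: P[X ≥ 15] ≤ μ/a = (2/13)/15 = 2/195.
Numerically: ≈ 0.01026.
(Since a = 15 > μ = 0.15385, the bound 2/195 is < 1 and informative.)

P[X ≥ 15] ≤ 2/195 ≈ 0.01026.


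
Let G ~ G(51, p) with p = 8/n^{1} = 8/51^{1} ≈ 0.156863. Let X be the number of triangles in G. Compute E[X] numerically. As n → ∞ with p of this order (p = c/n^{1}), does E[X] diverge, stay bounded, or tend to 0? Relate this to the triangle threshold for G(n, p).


Number of potential triangles: C(51, 3) = 20825.
Each occurs with probability p³ ≈ (0.156863)³ ≈ 3.85975228e-03.
By linearity: E[X] = C(51, 3)·p³ ≈ 20825 · 3.85975228e-03 ≈ 80.379341.
Here α = 1, so p = 8/n is exactly at the triangle threshold p ~ 1/n. Asymptotically E[X] → c³/6 = 8³/6 = 256/3 ≈ 85.333333, a bounded constant. In this regime the triangle count is asymptotically Poisson(c³/6).

E[X] ≈ 80.379341; in regime p = Θ(1/n^{1}) E[X] stays bounded (at the triangle threshold p ~ 1/n).


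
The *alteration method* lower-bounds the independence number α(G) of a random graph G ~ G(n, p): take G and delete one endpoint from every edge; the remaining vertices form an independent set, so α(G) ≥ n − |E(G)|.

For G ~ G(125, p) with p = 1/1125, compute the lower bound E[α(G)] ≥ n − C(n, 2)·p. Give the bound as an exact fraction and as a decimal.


E[|E(G)|] = C(125, 2)·p = 7750 · (1/1125) = 62/9.
E[α(G)] ≥ n − E[|E(G)|] = 125 − 62/9 = 1063/9.
Numerically: ≈ 118.111.
(This is only a lower bound; the true E[α(G)] may be larger.)

E[α(G)] ≥ 1063/9 ≈ 118.111.


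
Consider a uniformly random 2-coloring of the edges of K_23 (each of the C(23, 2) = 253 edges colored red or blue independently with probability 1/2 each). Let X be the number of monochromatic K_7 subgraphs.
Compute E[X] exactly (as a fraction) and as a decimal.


Let X = Σ_S X_S over the C(23, 7) = 245157 subsets S of size 7, where X_S = 1 if the K_7 on S is monochromatic.
For a fixed S, the K_7 on S has C(7, 2) = 21 edges. P[all 21 edges red] = (1/2)^21, and likewise for blue, so P[monochromatic] = 2·(1/2)^21 = 2^{1 − 21} = 1/1048576.
By linearity of expectation: E[X] = C(23, 7) · 2^{1 − 21} = 245157 · 1/1048576 = 245157/1048576.
Numerically: E[X] ≈ 0.234.

E[X] = C(23,7)·2^(1−C(7,2)) = 245157/1048576 ≈ 0.234.


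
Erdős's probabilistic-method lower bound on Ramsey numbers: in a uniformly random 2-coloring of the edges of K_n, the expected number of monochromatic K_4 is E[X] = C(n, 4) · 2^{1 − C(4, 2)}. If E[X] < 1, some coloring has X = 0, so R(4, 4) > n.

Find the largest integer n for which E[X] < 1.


We need C(n, 4) · 2^{1 − 6} < 1, i.e. C(n, 4) < 2^{6 − 1} = 32.
Check values of n near the boundary:
  n = 4: C(4, 4) = 1; 1 < 32? YES
  n = 5: C(5, 4) = 5; 5 < 32? YES
  n = 6: C(6, 4) = 15; 15 < 32? YES
  n = 7: C(7, 4) = 35; 35 < 32? NO
  n = 8: C(8, 4) = 70; 70 < 32? NO
  n = 9: C(9, 4) = 126; 126 < 32? NO
The largest n with C(n, 4) < 32 is n = 6 (where E[X] = 15/32 ≈ 0.469). Hence R(4, 4) > 6, i.e. R(4, 4) ≥ 7.

Largest n = 6; hence R(4, 4) > 6.


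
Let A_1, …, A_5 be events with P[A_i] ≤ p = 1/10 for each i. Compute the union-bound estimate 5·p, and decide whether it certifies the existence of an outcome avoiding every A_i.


Union bound: P[∪_{i=1}^{5} A_i] ≤ Σ_i P[A_i] ≤ 5·p = 5·(1/10) = 1/2.
Numerically: 1/2 ≈ 0.50000.
Is 1/2 < 1? YES.
Since P[∪ A_i] ≤ 1/2 < 1, the complement has P[∩ A_i^c] ≥ 1 − 1/2 = 1/2 > 0, so some outcome avoids every A_i.

5·p = 1/2 ≈ 0.50000; existence CERTIFIED by the union bound.


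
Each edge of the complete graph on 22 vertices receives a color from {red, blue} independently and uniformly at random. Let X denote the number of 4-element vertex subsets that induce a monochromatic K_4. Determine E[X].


Let X = Σ_S X_S over the C(22, 4) = 7315 subsets S of size 4, where X_S = 1 if the K_4 on S is monochromatic.
For a fixed S, the K_4 on S has C(4, 2) = 6 edges. P[all 6 edges red] = (1/2)^6, and likewise for blue, so P[monochromatic] = 2·(1/2)^6 = 2^{1 − 6} = 1/32.
By linearity of expectation: E[X] = C(22, 4) · 2^{1 − 6} = 7315 · 1/32 = 7315/32.
Numerically: E[X] ≈ 228.59375.

E[X] = C(22,4)·2^(1−C(4,2)) = 7315/32 ≈ 228.59375.


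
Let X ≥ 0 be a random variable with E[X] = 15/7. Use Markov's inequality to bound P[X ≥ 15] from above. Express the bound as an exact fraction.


μ = E[X] = 15/7, a = 15.
Markov: P[X ≥ 15] ≤ μ/a = (15/7)/15 = 1/7.
Numerically: ≈ 0.143.
(Since a = 15 > μ = 2.143, the bound 1/7 is < 1 and informative.)

P[X ≥ 15] ≤ 1/7 ≈ 0.143.


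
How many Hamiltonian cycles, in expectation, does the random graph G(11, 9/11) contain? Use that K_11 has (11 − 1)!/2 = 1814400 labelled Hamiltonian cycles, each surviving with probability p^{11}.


K_11 has (11 − 1)!/2 = 1814400 labelled Hamiltonian cycles.
For each such Hamiltonian cycle H, let X_H = 1 if all 11 edges of H are present in G. Then P[X_H = 1] = p^{11} = (9/11)^{11} = 31381059609/285311670611.
Summing the indicators: E[X] = Σ_H E[X_H] = 1814400 · p^{11} = 1814400 · 31381059609/285311670611 = 56937794554569600/285311670611.
Numerically: E[X] ≈ 1.9956e+05.

E[X] = 1814400 · (9/11)^{11} = 56937794554569600/285311670611 ≈ 1.9956e+05.


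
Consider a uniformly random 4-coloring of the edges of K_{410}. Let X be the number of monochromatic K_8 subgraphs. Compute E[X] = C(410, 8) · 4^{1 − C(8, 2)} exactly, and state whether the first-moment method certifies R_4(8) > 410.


E[X] = C(410, 8) · 4^{1 − 28} = 18488798173326195 · 4^{−27} = 18488798173326195/18014398509481984.
As a reduced fraction: E[X] = 18488798173326195/18014398509481984 ≈ 1.026334.
Is E[X] < 1? NO.
Since E[X] ≥ 1, the first-moment bound is inconclusive at n = 410; it does NOT by itself certify R_4(8) > 410.

E[X] = 18488798173326195/18014398509481984 ≈ 1.026334; E[X] ≥ 1; first-moment method inconclusive here.


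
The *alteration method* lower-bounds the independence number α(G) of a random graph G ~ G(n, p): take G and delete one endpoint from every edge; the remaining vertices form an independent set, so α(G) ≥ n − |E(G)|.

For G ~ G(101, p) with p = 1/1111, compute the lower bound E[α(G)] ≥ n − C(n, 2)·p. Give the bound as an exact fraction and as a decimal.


E[|E(G)|] = C(101, 2)·p = 5050 · (1/1111) = 50/11.
E[α(G)] ≥ n − E[|E(G)|] = 101 − 50/11 = 1061/11.
Numerically: ≈ 96.455.
(This is only a lower bound; the true E[α(G)] may be larger.)

E[α(G)] ≥ 1061/11 ≈ 96.455.


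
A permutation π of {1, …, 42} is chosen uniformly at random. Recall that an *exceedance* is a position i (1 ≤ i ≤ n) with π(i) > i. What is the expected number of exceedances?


Write X = Σ_{i=1}^{42} X_i, where X_i = 1_{π(i) > i}.
For each fixed i, π(i) is uniform over {1, …, 42} (marginal of a uniform permutation), so P[π(i) > i] = (n − i)/n. Summing: Σ_{i=1}^{42} (n − i)/n = (0 + 1 + … + 41)/42 = 42(42 − 1)/(2·42) = (42 − 1)/2.
Hence E[X] = Σ_{i=1}^{42} (42 − i)/42 = 41/2 ≈ 20.500000.

E[X] = 41/2 = 20.500000.


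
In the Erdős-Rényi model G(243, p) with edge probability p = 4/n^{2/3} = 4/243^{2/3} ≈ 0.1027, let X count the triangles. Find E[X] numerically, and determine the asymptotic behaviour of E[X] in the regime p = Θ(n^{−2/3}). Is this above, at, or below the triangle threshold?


Number of potential triangles: C(243, 3) = 2362041.
Each occurs with probability p³ ≈ (0.1027)³ ≈ 1.083846e-03.
By linearity: E[X] = C(243, 3)·p³ ≈ 2362041 · 1.083846e-03 ≈ 2560.0878.
Since α = 2/3 < 1, p = c/n^{2/3} ≫ 1/n is above the triangle threshold p ~ 1/n. Asymptotically E[X] ~ (c³/6)·n^{3(1−α)} = (4³/6)·n^{1} → ∞; triangles are abundant w.h.p.

E[X] ≈ 2560.0878; in regime p = Θ(1/n^{2/3}) E[X] diverges (above the triangle threshold p ~ 1/n).


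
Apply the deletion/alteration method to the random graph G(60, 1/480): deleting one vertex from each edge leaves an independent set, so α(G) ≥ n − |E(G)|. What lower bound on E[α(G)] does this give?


E[|E(G)|] = C(60, 2)·p = 1770 · (1/480) = 59/16.
E[α(G)] ≥ n − E[|E(G)|] = 60 − 59/16 = 901/16.
Numerically: ≈ 56.312500.
(This is only a lower bound; the true E[α(G)] may be larger.)

E[α(G)] ≥ 901/16 ≈ 56.312500.


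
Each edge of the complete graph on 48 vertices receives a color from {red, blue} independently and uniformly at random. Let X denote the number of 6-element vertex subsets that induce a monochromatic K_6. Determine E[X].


Let X = Σ_S X_S over the C(48, 6) = 12271512 subsets S of size 6, where X_S = 1 if the K_6 on S is monochromatic.
For a fixed S, the K_6 on S has C(6, 2) = 15 edges. P[all 15 edges red] = (1/2)^15, and likewise for blue, so P[monochromatic] = 2·(1/2)^15 = 2^{1 − 15} = 1/16384.
By linearity: E[X] = C(48, 6) · 2^{1 − 15} = 12271512 · 1/16384 = 1533939/2048.
Numerically: E[X] ≈ 748.994.

E[X] = C(48,6)·2^(1−C(6,2)) = 1533939/2048 ≈ 748.994.


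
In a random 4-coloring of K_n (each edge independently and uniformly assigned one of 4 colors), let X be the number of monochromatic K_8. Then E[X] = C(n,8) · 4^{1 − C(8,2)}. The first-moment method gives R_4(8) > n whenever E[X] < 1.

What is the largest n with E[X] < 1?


We need C(n, 8) · 4^{1 − 28} < 1, i.e. C(n, 8) < 4^{28 − 1} = 18014398509481984.
Check values of n near the boundary:
  n = 404: C(404, 8) = 16415071523485570; 16415071523485570 < 18014398509481984? YES
  n = 405: C(405, 8) = 16745853821188050; 16745853821188050 < 18014398509481984? YES
  n = 406: C(406, 8) = 17082453897995850; 17082453897995850 < 18014398509481984? YES
  n = 407: C(407, 8) = 17424959239309050; 17424959239309050 < 18014398509481984? YES
  n = 408: C(408, 8) = 17773458424095231; 17773458424095231 < 18014398509481984? YES
  n = 409: C(409, 8) = 18128041135797879; 18128041135797879 < 18014398509481984? NO
The largest n with C(n, 8) < 18014398509481984 is n = 408 (where E[X] = 17773458424095231/18014398509481984 ≈ 0.9866251). Hence R_4(8) > 408, i.e. R_4(8) ≥ 409.

Largest n = 408; hence R_4(8) > 408.


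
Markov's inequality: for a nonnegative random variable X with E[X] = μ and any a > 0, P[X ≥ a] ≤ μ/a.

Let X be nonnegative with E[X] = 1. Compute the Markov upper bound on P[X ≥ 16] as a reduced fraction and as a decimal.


μ = E[X] = 1, a = 16.
Markov: P[X ≥ 16] ≤ μ/a = (1)/16 = 1/16.
Numerically: ≈ 0.062500.
(Since a = 16 > μ = 1.000000, the bound 1/16 is < 1 and informative.)

P[X ≥ 16] ≤ 1/16 ≈ 0.062500.


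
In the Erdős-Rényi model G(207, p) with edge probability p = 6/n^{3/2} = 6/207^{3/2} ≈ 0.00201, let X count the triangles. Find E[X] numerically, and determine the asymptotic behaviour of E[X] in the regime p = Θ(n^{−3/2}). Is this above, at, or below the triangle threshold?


Number of potential triangles: C(207, 3) = 1456935.
Each occurs with probability p³ ≈ (0.00201)³ ≈ 8.17687e-09.
By linearity: E[X] = C(207, 3)·p³ ≈ 1456935 · 8.17687e-09 ≈ 0.012.
Since α = 3/2 > 1, p = c/n^{3/2} = o(1/n) is below the triangle threshold p ~ 1/n. Asymptotically E[X] ~ (c³/6)·n^{3(1−α)} = (6³/6)·n^{-1.5} → 0, so by Markov's inequality G has no triangles w.h.p.

E[X] ≈ 0.012; in regime p = Θ(1/n^{3/2}) E[X] tends to 0 (below the triangle threshold p ~ 1/n).


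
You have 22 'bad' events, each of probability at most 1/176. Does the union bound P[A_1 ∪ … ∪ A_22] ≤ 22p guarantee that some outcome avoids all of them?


Union bound: P[∪_{i=1}^{22} A_i] ≤ Σ_i P[A_i] ≤ 22·p = 22·(1/176) = 1/8.
Numerically: 1/8 ≈ 0.1250.
Is 1/8 < 1? YES.
Since P[∪ A_i] ≤ 1/8 < 1, the complement has P[∩ A_i^c] ≥ 1 − 1/8 = 7/8 > 0, so some outcome avoids every A_i.

22·p = 1/8 ≈ 0.1250; existence CERTIFIED by the union bound.


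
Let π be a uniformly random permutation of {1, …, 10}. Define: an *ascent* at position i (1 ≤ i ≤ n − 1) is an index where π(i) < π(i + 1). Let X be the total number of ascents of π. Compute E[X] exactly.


Write X = Σ X_I over i = 1, …, 9, with X_I the indicator of one ascent.
There are 9 indicators.
For each fixed i, the pair (π(i), π(i+1)) is a uniformly random ordered pair of distinct values from {1, …, 10}; by symmetry P[π(i) < π(i+1)] = 1/2.
By linearity: E[X] = 9 · (1/2) = (10 − 1) · (1/2) = 9/2 ≈ 4.500000.

E[X] = 9/2 = 4.500000.


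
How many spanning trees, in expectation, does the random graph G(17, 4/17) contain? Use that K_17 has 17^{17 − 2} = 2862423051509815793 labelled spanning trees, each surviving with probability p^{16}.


K_17 has 17^{17 − 2} = 2862423051509815793 labelled spanning trees.
For each such spanning tree H, let X_H = 1 if all 16 edges of H are present in G. Then P[X_H = 1] = p^{16} = (4/17)^{16} = 4294967296/48661191875666868481.
Summing the indicators: E[X] = Σ_H E[X_H] = 2862423051509815793 · p^{16} = 2862423051509815793 · 4294967296/48661191875666868481 = 4294967296/17.
Numerically: E[X] ≈ 2.526e+08.

E[X] = 2862423051509815793 · (4/17)^{16} = 4294967296/17 ≈ 2.526e+08.


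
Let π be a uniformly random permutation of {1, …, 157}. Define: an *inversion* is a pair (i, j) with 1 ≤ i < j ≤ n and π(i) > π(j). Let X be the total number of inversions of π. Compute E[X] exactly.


Write X = Σ X_I over the C(157, 2) = 12246 pairs i < j, with X_I the indicator of one inversion.
There are 12246 indicators.
For each fixed pair i < j, the values π(i) and π(j) are two distinct elements of {1, …, 157} in uniformly random order; by symmetry P[π(i) > π(j)] = 1/2.
By linearity: E[X] = 12246 · (1/2) = C(157, 2) · (1/2) = 12246/2 = 6123 ≈ 6123.000000.

E[X] = 6123 = 6123.000000.


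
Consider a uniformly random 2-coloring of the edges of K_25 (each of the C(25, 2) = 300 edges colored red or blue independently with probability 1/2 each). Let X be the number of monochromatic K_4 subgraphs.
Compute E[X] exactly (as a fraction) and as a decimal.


Let X = Σ_S X_S over the C(25, 4) = 12650 subsets S of size 4, where X_S = 1 if the K_4 on S is monochromatic.
For a fixed S, the K_4 on S has C(4, 2) = 6 edges. P[all 6 edges red] = (1/2)^6, and likewise for blue, so P[monochromatic] = 2·(1/2)^6 = 2^{1 − 6} = 1/32.
By linearity: E[X] = C(25, 4) · 2^{1 − 6} = 12650 · 1/32 = 6325/16.
Numerically: E[X] ≈ 395.312500.

E[X] = C(25,4)·2^(1−C(4,2)) = 6325/16 ≈ 395.312500.


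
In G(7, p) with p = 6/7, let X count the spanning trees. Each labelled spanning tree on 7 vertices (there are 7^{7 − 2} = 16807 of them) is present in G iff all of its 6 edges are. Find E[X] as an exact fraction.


K_7 has 7^{7 − 2} = 16807 labelled spanning trees.
For each such spanning tree H, let X_H = 1 if all 6 edges of H are present in G. Then P[X_H = 1] = p^{6} = (6/7)^{6} = 46656/117649.
Summing the indicators: E[X] = Σ_H E[X_H] = 16807 · p^{6} = 16807 · 46656/117649 = 46656/7.
Numerically: E[X] ≈ 6.67e+03.

E[X] = 16807 · (6/7)^{6} = 46656/7 ≈ 6.67e+03.


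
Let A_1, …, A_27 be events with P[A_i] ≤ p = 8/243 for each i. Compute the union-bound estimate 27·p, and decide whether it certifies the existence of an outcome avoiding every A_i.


Union bound: P[∪_{i=1}^{27} A_i] ≤ Σ_i P[A_i] ≤ 27·p = 27·(8/243) = 8/9.
Numerically: 8/9 ≈ 0.8888889.
Is 8/9 < 1? YES.
Since P[∪ A_i] ≤ 8/9 < 1, the complement has P[∩ A_i^c] ≥ 1 − 8/9 = 1/9 > 0, so some outcome avoids every A_i.

27·p = 8/9 ≈ 0.8888889; existence CERTIFIED by the union bound.


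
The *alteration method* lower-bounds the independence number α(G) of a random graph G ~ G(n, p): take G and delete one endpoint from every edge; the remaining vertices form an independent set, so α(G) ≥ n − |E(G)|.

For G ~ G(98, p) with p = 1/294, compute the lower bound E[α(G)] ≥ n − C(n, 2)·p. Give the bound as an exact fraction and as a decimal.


E[|E(G)|] = C(98, 2)·p = 4753 · (1/294) = 97/6.
E[α(G)] ≥ n − E[|E(G)|] = 98 − 97/6 = 491/6.
Numerically: ≈ 81.833333.
(This is only a lower bound; the true E[α(G)] may be larger.)

E[α(G)] ≥ 491/6 ≈ 81.833333.


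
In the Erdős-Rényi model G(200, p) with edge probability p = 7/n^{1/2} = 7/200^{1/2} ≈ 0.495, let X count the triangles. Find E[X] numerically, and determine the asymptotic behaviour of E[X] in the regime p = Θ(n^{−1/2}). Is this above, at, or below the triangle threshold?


Number of potential triangles: C(200, 3) = 1313400.
Each occurs with probability p³ ≈ (0.495)³ ≈ 1.212688e-01.
By linearity: E[X] = C(200, 3)·p³ ≈ 1313400 · 1.212688e-01 ≈ 159274.4590.
Since α = 1/2 < 1, p = c/n^{1/2} ≫ 1/n is above the triangle threshold p ~ 1/n. Asymptotically E[X] ~ (c³/6)·n^{3(1−α)} = (7³/6)·n^{1.5} → ∞; triangles are abundant w.h.p.

E[X] ≈ 159274.4590; in regime p = Θ(1/n^{1/2}) E[X] diverges (above the triangle threshold p ~ 1/n).


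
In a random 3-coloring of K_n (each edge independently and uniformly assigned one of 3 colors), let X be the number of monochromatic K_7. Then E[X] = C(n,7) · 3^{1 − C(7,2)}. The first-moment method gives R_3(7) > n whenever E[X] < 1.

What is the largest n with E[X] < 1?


We need C(n, 7) · 3^{1 − 21} < 1, i.e. C(n, 7) < 3^{21 − 1} = 3486784401.
Check values of n near the boundary:
  n = 76: C(76, 7) = 2186189400; 2186189400 < 3486784401? YES
  n = 77: C(77, 7) = 2404808340; 2404808340 < 3486784401? YES
  n = 78: C(78, 7) = 2641902120; 2641902120 < 3486784401? YES
  n = 79: C(79, 7) = 2898753715; 2898753715 < 3486784401? YES
  n = 80: C(80, 7) = 3176716400; 3176716400 < 3486784401? YES
  n = 81: C(81, 7) = 3477216600; 3477216600 < 3486784401? YES
  n = 82: C(82, 7) = 3801756816; 3801756816 < 3486784401? NO
  n = 83: C(83, 7) = 4151918628; 4151918628 < 3486784401? NO
The largest n with C(n, 7) < 3486784401 is n = 81 (where E[X] = 42928600/43046721 ≈ 0.997256). Hence R_3(7) > 81, i.e. R_3(7) ≥ 82.

Largest n = 81; hence R_3(7) > 81.


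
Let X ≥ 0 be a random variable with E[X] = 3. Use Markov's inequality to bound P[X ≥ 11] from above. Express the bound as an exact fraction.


μ = E[X] = 3, a = 11.
Markov: P[X ≥ 11] ≤ μ/a = (3)/11 = 3/11.
Numerically: ≈ 0.272727.
(Since a = 11 > μ = 3.000000, the bound 3/11 is < 1 and informative.)

P[X ≥ 11] ≤ 3/11 ≈ 0.272727.


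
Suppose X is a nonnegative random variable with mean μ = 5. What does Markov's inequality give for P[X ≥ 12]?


μ = E[X] = 5, a = 12.
Markov: P[X ≥ 12] ≤ μ/a = (5)/12 = 5/12.
Numerically: ≈ 0.41667.
(Since a = 12 > μ = 5.00000, the bound 5/12 is < 1 and informative.)

P[X ≥ 12] ≤ 5/12 ≈ 0.41667.


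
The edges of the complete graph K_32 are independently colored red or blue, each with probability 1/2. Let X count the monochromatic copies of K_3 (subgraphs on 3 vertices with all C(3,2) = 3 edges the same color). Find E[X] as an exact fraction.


Let X = Σ_S X_S over the C(32, 3) = 4960 subsets S of size 3, where X_S = 1 if the K_3 on S is monochromatic.
For a fixed S, the K_3 on S has C(3, 2) = 3 edges. P[all 3 edges red] = (1/2)^3, and likewise for blue, so P[monochromatic] = 2·(1/2)^3 = 2^{1 − 3} = 1/4.
Summing: E[X] = C(32, 3) · 2^{1 − 3} = 4960 · 1/4 = 1240.
Numerically: E[X] ≈ 1240.0000.

E[X] = C(32,3)·2^(1−C(3,2)) = 1240 ≈ 1240.0000.


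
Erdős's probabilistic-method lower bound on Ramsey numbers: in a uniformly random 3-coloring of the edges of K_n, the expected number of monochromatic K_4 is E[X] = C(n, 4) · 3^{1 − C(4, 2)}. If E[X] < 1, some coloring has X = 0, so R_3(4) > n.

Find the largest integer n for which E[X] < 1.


We need C(n, 4) · 3^{1 − 6} < 1, i.e. C(n, 4) < 3^{6 − 1} = 243.
Check values of n near the boundary:
  n = 4: C(4, 4) = 1; 1 < 243? YES
  n = 5: C(5, 4) = 5; 5 < 243? YES
  n = 6: C(6, 4) = 15; 15 < 243? YES
  n = 7: C(7, 4) = 35; 35 < 243? YES
  n = 8: C(8, 4) = 70; 70 < 243? YES
  n = 9: C(9, 4) = 126; 126 < 243? YES
  n = 10: C(10, 4) = 210; 210 < 243? YES
  n = 11: C(11, 4) = 330; 330 < 243? NO
  n = 12: C(12, 4) = 495; 495 < 243? NO
  n = 13: C(13, 4) = 715; 715 < 243? NO
The largest n with C(n, 4) < 243 is n = 10 (where E[X] = 70/81 ≈ 0.864198). Hence R_3(4) > 10, i.e. R_3(4) ≥ 11.

Largest n = 10; hence R_3(4) > 10.


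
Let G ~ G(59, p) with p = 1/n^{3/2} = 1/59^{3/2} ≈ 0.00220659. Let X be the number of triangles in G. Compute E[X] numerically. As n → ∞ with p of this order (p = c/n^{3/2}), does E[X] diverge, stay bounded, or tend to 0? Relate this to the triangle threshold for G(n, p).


Number of potential triangles: C(59, 3) = 32509.
Each occurs with probability p³ ≈ (0.00220659)³ ≈ 1.07439987e-08.
By linearity: E[X] = C(59, 3)·p³ ≈ 32509 · 1.07439987e-08 ≈ 0.000349.
Since α = 3/2 > 1, p = c/n^{3/2} = o(1/n) is below the triangle threshold p ~ 1/n. Asymptotically E[X] ~ (c³/6)·n^{3(1−α)} = (1³/6)·n^{-1.5} → 0, so by Markov's inequality G has no triangles w.h.p.

E[X] ≈ 0.000349; in regime p = Θ(1/n^{3/2}) E[X] tends to 0 (below the triangle threshold p ~ 1/n).


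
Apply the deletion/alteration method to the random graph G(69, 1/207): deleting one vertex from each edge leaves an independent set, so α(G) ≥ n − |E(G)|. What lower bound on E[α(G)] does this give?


E[|E(G)|] = C(69, 2)·p = 2346 · (1/207) = 34/3.
E[α(G)] ≥ n − E[|E(G)|] = 69 − 34/3 = 173/3.
Numerically: ≈ 57.667.
(This is only a lower bound; the true E[α(G)] may be larger.)

E[α(G)] ≥ 173/3 ≈ 57.667.


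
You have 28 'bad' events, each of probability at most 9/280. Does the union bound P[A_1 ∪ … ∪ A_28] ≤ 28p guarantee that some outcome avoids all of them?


Union bound: P[∪_{i=1}^{28} A_i] ≤ Σ_i P[A_i] ≤ 28·p = 28·(9/280) = 9/10.
Numerically: 9/10 ≈ 0.900000.
Is 9/10 < 1? YES.
Since P[∪ A_i] ≤ 9/10 < 1, the complement has P[∩ A_i^c] ≥ 1 − 9/10 = 1/10 > 0, so some outcome avoids every A_i.

28·p = 9/10 ≈ 0.900000; existence CERTIFIED by the union bound.


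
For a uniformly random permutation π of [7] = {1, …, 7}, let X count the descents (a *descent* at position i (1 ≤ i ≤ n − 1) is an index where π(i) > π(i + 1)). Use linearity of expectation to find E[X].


Write X = Σ X_I over i = 1, …, 6, with X_I the indicator of one descent.
There are 6 indicators.
For each fixed i, the pair (π(i), π(i+1)) is a uniformly random ordered pair of distinct values from {1, …, 7}; by symmetry P[π(i) > π(i+1)] = 1/2.
By linearity: E[X] = 6 · (1/2) = (7 − 1) · (1/2) = 3 ≈ 3.000000.

E[X] = 3 = 3.000000.


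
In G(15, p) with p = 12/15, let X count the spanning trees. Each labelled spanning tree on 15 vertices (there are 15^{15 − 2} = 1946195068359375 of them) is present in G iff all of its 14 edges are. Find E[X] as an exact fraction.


K_15 has 15^{15 − 2} = 1946195068359375 labelled spanning trees.
For each such spanning tree H, let X_H = 1 if all 14 edges of H are present in G. Then P[X_H = 1] = p^{14} = (4/5)^{14} = 268435456/6103515625.
By linearity of expectation: E[X] = Σ_H E[X_H] = 1946195068359375 · p^{14} = 1946195068359375 · 268435456/6103515625 = 427972821516288/5.
Numerically: E[X] ≈ 8.559e+13.

E[X] = 1946195068359375 · (4/5)^{14} = 427972821516288/5 ≈ 8.559e+13.


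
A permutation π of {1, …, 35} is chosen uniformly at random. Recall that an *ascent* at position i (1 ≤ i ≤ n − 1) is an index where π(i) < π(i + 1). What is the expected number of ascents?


Write X = Σ X_I over i = 1, …, 34, with X_I the indicator of one ascent.
There are 34 indicators.
For each fixed i, the pair (π(i), π(i+1)) is a uniformly random ordered pair of distinct values from {1, …, 35}; by symmetry P[π(i) < π(i+1)] = 1/2.
By linearity: E[X] = 34 · (1/2) = (35 − 1) · (1/2) = 17 ≈ 17.000000.

E[X] = 17 = 17.000000.


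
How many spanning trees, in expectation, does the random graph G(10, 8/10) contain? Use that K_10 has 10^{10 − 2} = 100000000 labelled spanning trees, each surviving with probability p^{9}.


K_10 has 10^{10 − 2} = 100000000 labelled spanning trees.
For each such spanning tree H, let X_H = 1 if all 9 edges of H are present in G. Then P[X_H = 1] = p^{9} = (4/5)^{9} = 262144/1953125.
By linearity of expectation: E[X] = Σ_H E[X_H] = 100000000 · p^{9} = 100000000 · 262144/1953125 = 67108864/5.
Numerically: E[X] ≈ 1.3422e+07.

E[X] = 100000000 · (4/5)^{9} = 67108864/5 ≈ 1.3422e+07.


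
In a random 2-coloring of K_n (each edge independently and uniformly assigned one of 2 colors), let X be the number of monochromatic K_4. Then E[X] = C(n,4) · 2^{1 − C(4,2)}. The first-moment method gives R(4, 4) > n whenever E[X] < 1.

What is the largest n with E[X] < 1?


We need C(n, 4) · 2^{1 − 6} < 1, i.e. C(n, 4) < 2^{6 − 1} = 32.
Check values of n near the boundary:
  n = 4: C(4, 4) = 1; 1 < 32? YES
  n = 5: C(5, 4) = 5; 5 < 32? YES
  n = 6: C(6, 4) = 15; 15 < 32? YES
  n = 7: C(7, 4) = 35; 35 < 32? NO
The largest n with C(n, 4) < 32 is n = 6 (where E[X] = 15/32 ≈ 0.4687500). Hence R(4, 4) > 6, i.e. R(4, 4) ≥ 7.

Largest n = 6; hence R(4, 4) > 6.


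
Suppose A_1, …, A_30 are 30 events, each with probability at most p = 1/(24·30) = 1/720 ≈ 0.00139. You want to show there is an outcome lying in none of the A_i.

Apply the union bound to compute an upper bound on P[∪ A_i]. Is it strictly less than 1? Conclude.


Union bound: P[∪_{i=1}^{30} A_i] ≤ Σ_i P[A_i] ≤ 30·p = 30·(1/720) = 1/24.
Numerically: 1/24 ≈ 0.04167.
Is 1/24 < 1? YES.
Since P[∪ A_i] ≤ 1/24 < 1, the complement has P[∩ A_i^c] ≥ 1 − 1/24 = 23/24 > 0, so some outcome avoids every A_i.

30·p = 1/24 ≈ 0.04167; existence CERTIFIED by the union bound.


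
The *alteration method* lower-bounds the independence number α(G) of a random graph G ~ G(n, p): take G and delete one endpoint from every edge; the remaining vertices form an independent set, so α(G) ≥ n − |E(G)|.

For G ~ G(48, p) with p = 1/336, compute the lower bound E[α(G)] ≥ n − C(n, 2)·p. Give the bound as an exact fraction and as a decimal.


E[|E(G)|] = C(48, 2)·p = 1128 · (1/336) = 47/14.
E[α(G)] ≥ n − E[|E(G)|] = 48 − 47/14 = 625/14.
Numerically: ≈ 44.642857.
(This is only a lower bound; the true E[α(G)] may be larger.)

E[α(G)] ≥ 625/14 ≈ 44.642857.


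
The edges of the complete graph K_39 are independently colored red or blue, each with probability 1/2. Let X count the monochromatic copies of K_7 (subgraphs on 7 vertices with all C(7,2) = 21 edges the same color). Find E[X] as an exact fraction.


Let X = Σ_S X_S over the C(39, 7) = 15380937 subsets S of size 7, where X_S = 1 if the K_7 on S is monochromatic.
For a fixed S, the K_7 on S has C(7, 2) = 21 edges. P[all 21 edges red] = (1/2)^21, and likewise for blue, so P[monochromatic] = 2·(1/2)^21 = 2^{1 − 21} = 1/1048576.
By linearity of expectation: E[X] = C(39, 7) · 2^{1 − 21} = 15380937 · 1/1048576 = 15380937/1048576.
Numerically: E[X] ≈ 14.668.

E[X] = C(39,7)·2^(1−C(7,2)) = 15380937/1048576 ≈ 14.668.


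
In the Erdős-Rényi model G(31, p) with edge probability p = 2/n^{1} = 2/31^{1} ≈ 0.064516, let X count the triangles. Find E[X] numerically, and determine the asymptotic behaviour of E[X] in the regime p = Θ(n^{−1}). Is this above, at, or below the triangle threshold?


Number of potential triangles: C(31, 3) = 4495.
Each occurs with probability p³ ≈ (0.064516)³ ≈ 2.6853748e-04.
By linearity: E[X] = C(31, 3)·p³ ≈ 4495 · 2.6853748e-04 ≈ 1.20708.
Here α = 1, so p = 2/n is exactly at the triangle threshold p ~ 1/n. Asymptotically E[X] → c³/6 = 2³/6 = 4/3 ≈ 1.33333, a bounded constant. In this regime the triangle count is asymptotically Poisson(c³/6).

E[X] ≈ 1.20708; in regime p = Θ(1/n^{1}) E[X] stays bounded (at the triangle threshold p ~ 1/n).


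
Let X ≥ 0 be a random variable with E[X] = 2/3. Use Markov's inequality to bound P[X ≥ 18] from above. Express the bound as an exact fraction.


μ = E[X] = 2/3, a = 18.
Markov: P[X ≥ 18] ≤ μ/a = (2/3)/18 = 1/27.
Numerically: ≈ 0.037037.
(Since a = 18 > μ = 0.666667, the bound 1/27 is < 1 and informative.)

P[X ≥ 18] ≤ 1/27 ≈ 0.037037.


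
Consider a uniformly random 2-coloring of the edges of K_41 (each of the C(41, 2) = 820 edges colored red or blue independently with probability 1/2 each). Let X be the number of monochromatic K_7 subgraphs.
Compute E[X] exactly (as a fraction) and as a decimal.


Let X = Σ_S X_S over the C(41, 7) = 22481940 subsets S of size 7, where X_S = 1 if the K_7 on S is monochromatic.
For a fixed S, the K_7 on S has C(7, 2) = 21 edges. P[all 21 edges red] = (1/2)^21, and likewise for blue, so P[monochromatic] = 2·(1/2)^21 = 2^{1 − 21} = 1/1048576.
By linearity of expectation: E[X] = C(41, 7) · 2^{1 − 21} = 22481940 · 1/1048576 = 5620485/262144.
Numerically: E[X] ≈ 21.440.

E[X] = C(41,7)·2^(1−C(7,2)) = 5620485/262144 ≈ 21.440.
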